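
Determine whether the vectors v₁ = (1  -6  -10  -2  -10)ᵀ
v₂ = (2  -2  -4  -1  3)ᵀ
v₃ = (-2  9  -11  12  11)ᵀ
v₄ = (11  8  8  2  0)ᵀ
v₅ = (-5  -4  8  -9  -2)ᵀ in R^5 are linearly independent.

Form the 5×5 matrix with these as columns; its determinant is 61332.
A nonzero determinant means the columns are linearly independent.

linearly independent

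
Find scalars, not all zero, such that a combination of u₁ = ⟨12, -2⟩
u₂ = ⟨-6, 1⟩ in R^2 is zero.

u₁ + 2u₂ = 0

Set up α₁u₁ + α₂u₂ = 0 and solve the homogeneous system.
The free variable yields coefficients (1, 2) (any nonzero multiple also works).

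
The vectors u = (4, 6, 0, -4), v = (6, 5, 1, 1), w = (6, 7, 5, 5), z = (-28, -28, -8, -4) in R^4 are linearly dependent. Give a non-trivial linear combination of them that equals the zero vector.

Write the vectors as columns of a matrix and find a nonzero vector in its null space.
The free variable yields coefficients (1, 3, 1, 1) (any nonzero multiple also works).

u + 3v + w + z = 0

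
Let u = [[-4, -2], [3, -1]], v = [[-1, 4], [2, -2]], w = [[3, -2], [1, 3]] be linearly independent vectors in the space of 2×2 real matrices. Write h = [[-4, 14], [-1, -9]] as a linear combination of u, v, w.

h = -u + 2v - 2w

Work in coordinates with respect to the standard basis {E₁₁, E₁₂, E₂₁, E₂₂}.
Set up the augmented matrix [u | v | w | h] and row-reduce.
Row-reducing the augmented matrix gives the unique coefficients (α₁, α₂, α₃) = (-1, 2, -2).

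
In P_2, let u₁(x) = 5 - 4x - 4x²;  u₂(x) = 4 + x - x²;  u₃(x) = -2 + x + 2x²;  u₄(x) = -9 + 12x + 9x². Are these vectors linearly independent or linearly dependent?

Write each element as a coordinate vector in ℝ³ using {1, x, x²}.
There are 4 vectors in a 3-dimensional space, so they cannot be linearly independent.

linearly dependent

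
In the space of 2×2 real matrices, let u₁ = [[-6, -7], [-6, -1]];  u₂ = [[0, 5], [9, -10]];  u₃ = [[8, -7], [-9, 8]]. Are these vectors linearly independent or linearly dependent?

linearly independent

Take coordinates with respect to the standard basis {E₁₁, E₁₂, E₂₁, E₂₂}.
Place the vectors as rows of a 3×4 matrix and reduce to echelon form.
The reduction yields 3 nonzero rows, so the rank is 3.
Since rank = 3 (the number of vectors), the set is linearly independent.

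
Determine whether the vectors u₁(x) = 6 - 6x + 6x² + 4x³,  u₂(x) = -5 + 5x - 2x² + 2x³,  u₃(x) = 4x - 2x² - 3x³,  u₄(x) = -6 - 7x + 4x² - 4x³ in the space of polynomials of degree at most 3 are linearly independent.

Write each element as a coordinate vector in ℝ⁴ using {1, x, …, x³}.
Place the vectors as rows of a 4×4 matrix and reduce to echelon form.
The reduction yields 4 nonzero rows, so the rank is 4.
Since rank = 4 (the number of vectors), the set is linearly independent.

linearly independent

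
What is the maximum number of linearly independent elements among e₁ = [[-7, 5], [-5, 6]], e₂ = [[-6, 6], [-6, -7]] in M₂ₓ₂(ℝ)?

Pass to coordinate vectors with respect to the basis {E₁₁, E₁₂, E₂₁, E₂₂}.
Put the 4×2 matrix [e₁|e₂] into echelon form.
The echelon form has 2 nonzero rows, so the rank is 2.

2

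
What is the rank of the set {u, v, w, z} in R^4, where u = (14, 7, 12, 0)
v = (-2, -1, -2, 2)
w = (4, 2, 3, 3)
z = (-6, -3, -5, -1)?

rank 2

Row-reduce the 4×4 matrix with these as rows.
There are 2 pivot columns, so rank = 2.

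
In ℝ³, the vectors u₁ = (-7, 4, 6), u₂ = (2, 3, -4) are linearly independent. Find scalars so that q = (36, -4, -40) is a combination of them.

Since u₁, u₂ are independent, the coefficients expressing q are uniquely determined by a linear system.
Row-reducing the augmented matrix gives the unique coefficients (a₁, a₂) = (-4, 4).

q = -4u₁ + 4u₂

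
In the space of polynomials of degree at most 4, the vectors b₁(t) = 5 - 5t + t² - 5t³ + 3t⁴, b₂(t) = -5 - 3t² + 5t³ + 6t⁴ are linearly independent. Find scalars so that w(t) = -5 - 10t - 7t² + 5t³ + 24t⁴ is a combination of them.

Take coordinate vectors relative to {1, t, …, t⁴}.
Set up the augmented matrix [b₁ | b₂ | w] and row-reduce.
The system has the unique solution (c₁, c₂) = (2, 3).

w = 2b₁ + 3b₂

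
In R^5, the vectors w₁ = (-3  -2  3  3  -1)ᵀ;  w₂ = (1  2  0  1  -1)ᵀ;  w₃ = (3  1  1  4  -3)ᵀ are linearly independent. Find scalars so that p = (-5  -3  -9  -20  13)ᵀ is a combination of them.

Set up the augmented matrix [w₁ | w₂ | w₃ | p] and row-reduce.
Back-substitution yields (a₁, a₂, a₃) = (-2, -2, -3).

p = -2w₁ - 2w₂ - 3w₃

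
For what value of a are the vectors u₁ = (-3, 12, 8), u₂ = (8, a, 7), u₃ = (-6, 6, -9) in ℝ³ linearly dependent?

The set is linearly dependent precisely when det[u₁; u₂; u₃] = 0.
The determinant works out to 75*a + 870.
Solving 75*a + 870 = 0 yields a = -58/5.

a = -58/5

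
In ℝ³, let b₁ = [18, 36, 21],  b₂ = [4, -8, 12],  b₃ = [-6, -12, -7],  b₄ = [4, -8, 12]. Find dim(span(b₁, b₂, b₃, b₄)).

Put the 3×4 matrix [b₁|b₂|b₃|b₄] into echelon form.
The echelon form has 2 nonzero rows, so the rank is 2.
(With 4 elements in a 3-dimensional space the rank is at most 3.)

dim = 2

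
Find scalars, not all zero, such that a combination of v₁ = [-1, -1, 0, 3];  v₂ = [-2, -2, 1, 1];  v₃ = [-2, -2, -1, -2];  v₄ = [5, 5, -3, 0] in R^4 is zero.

Write the vectors as columns of a matrix and find a nonzero vector in its null space.
A generator of the null space is (1, -3, 0, -1).

v₁ - 3v₂ - v₄ = 0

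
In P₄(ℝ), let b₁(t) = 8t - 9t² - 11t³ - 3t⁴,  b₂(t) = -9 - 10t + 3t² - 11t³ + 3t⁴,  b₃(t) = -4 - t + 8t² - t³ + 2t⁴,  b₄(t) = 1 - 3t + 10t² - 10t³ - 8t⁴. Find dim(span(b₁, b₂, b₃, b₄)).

4

Use coordinates relative to {1, t, …, t⁴}.
Put the 5×4 matrix [b₁|b₂|b₃|b₄] into echelon form.
Reduction leaves 4 leading entries, giving rank 4.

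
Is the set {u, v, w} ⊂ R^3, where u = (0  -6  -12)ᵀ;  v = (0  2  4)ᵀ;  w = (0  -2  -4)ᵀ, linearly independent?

Form the 3×3 matrix with these as columns; its determinant is 0.
A zero determinant means the columns are linearly dependent.

linearly dependent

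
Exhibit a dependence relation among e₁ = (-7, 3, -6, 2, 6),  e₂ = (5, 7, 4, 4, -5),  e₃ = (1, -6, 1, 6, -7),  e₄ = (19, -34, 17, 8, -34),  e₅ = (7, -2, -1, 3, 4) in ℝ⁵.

Write the vectors as columns of a matrix and find a nonzero vector in its null space.
One solution (up to scaling) is (3, 1, -3, 1, 0).

3e₁ + e₂ - 3e₃ + e₄ = 0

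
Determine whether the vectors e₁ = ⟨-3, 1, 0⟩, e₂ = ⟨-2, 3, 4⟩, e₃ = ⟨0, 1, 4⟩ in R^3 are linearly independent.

Form the 3×3 matrix with these as columns; its determinant is -16.
A nonzero determinant means the columns are linearly independent.

linearly independent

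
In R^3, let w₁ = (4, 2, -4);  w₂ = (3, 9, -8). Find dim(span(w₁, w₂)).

Put the 3×2 matrix [w₁|w₂] into echelon form.
The echelon form has 2 nonzero rows, so the rank is 2.

2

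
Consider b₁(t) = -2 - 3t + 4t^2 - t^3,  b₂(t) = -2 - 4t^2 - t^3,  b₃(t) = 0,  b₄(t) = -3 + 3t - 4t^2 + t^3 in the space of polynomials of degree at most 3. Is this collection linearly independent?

Take coordinates with respect to the standard basis {1, t, …, t^3}.
One of the vectors is the zero vector, so the set is linearly dependent.

linearly dependent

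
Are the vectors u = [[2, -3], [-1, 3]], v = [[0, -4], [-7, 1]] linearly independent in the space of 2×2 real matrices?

linearly independent

Take coordinates with respect to the standard basis {E₁₁, E₁₂, E₂₁, E₂₂}.
Place the vectors as rows of a 2×4 matrix and reduce to echelon form.
The reduction yields 2 nonzero rows, so the rank is 2.
Since rank = 2 (the number of vectors), the set is linearly independent.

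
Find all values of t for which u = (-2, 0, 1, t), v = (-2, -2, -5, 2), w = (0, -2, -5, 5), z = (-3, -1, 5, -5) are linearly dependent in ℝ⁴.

t = -17/5

The set is linearly dependent precisely when det[u; v; w; z] = 0.
The determinant works out to -30*t - 102.
This vanishes exactly when t = -17/5.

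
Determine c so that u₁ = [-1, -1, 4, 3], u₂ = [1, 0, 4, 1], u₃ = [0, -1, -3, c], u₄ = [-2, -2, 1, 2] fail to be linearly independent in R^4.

The set is linearly dependent precisely when det[u₁; u₂; u₃; u₄] = 0.
Cofactor expansion gives det = 7*c + 16.
Setting this to zero gives c = -16/7.

c = -16/7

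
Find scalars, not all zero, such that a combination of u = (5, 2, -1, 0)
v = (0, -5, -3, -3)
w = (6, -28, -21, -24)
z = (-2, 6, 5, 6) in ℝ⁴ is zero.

2v - w - 3z = 0

Write the vectors as columns of a matrix and find a nonzero vector in its null space.
The free variable yields coefficients (0, 2, -1, -3) (any nonzero multiple also works).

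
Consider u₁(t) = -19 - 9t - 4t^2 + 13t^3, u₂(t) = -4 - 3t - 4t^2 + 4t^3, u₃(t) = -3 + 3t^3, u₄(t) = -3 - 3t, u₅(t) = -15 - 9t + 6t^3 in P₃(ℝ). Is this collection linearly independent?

linearly dependent

Take coordinates with respect to the standard basis {1, t, …, t^3}.
There are 5 vectors in a 4-dimensional space, so they cannot be linearly independent.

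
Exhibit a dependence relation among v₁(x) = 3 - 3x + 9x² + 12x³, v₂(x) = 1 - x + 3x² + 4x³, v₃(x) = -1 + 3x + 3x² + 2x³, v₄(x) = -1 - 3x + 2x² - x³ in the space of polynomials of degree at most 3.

Write each element as a vector in ℝ⁴ using {1, x, …, x³}.
Solve the homogeneous system with v₁, v₂, v₃, v₄ as columns by row-reducing the coefficient matrix.
A generator of the null space is (1, -3, 0, 0).

v₁ - 3v₂ = 0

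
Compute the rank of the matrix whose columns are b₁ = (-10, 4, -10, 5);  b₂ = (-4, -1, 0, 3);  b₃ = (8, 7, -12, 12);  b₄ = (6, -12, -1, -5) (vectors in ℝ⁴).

rank 4

Row-reduce the 4×4 matrix with these as rows.
Exactly 4 pivots survive; hence the rank is 4.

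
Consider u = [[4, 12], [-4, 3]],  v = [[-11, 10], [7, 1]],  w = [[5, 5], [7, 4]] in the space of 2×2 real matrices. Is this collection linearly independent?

Write each element as a coordinate vector in ℝ⁴ using {E₁₁, E₁₂, E₂₁, E₂₂}.
Row-reduce the matrix whose columns are u, v, w.
The reduction yields 3 nonzero rows, so the rank is 3.
Since rank = 3 (the number of vectors), the set is linearly independent.

linearly independent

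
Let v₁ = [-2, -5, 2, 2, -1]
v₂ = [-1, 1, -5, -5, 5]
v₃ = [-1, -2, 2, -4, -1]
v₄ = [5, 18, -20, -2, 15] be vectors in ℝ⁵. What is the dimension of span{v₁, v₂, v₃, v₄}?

Put the 5×4 matrix [v₁|v₂|v₃|v₄] into echelon form.
Reduction leaves 3 leading entries, giving rank 3.

3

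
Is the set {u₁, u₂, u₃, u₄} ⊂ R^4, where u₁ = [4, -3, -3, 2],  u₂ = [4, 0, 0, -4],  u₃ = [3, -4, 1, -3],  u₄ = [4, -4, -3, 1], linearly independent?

Place the vectors as rows of a 4×4 matrix and reduce to echelon form.
The reduction yields 4 nonzero rows, so the rank is 4.
Since rank = 4 (the number of vectors), the set is linearly independent.

linearly independent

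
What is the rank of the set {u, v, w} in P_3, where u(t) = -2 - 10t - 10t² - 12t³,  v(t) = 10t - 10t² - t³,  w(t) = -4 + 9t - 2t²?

Pass to coordinate vectors with respect to the basis {1, t, …, t³}.
Row-reduce the 3×4 matrix with these as rows.
There are 3 pivot columns, so rank = 3.

rank 3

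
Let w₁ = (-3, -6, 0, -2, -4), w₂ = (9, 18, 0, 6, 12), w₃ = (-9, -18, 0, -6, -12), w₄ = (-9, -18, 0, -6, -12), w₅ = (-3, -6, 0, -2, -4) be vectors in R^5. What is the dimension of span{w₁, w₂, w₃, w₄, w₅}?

1

Row-reduce the 5×5 matrix with these as rows.
Reduction leaves 1 leading entry, giving rank 1.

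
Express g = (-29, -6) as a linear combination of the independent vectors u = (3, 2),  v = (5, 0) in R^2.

Since u, v are independent, the coefficients expressing g are uniquely determined by a linear system.
Row-reducing the augmented matrix gives the unique coefficients (a₁, a₂) = (-3, -4).

g = -3u - 4v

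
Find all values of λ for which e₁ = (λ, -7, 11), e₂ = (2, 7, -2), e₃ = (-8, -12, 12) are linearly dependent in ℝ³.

λ = -34/5

The vectors are dependent exactly when the determinant of the matrix with rows e₁, e₂, e₃ vanishes.
The determinant works out to 60*λ + 408.
Solving 60*λ + 408 = 0 yields λ = -34/5.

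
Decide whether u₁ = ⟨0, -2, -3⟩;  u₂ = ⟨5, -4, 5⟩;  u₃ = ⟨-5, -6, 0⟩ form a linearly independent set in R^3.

The matrix [u₁|u₂|u₃] has determinant 200.
A nonzero determinant means the columns are linearly independent.

linearly independent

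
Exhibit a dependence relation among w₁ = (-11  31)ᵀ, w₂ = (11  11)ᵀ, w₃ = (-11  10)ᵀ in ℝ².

Solve the homogeneous system with w₁, w₂, w₃ as columns by row-reducing the coefficient matrix.
The free variable yields coefficients (1, -1, -2) (any nonzero multiple also works).

w₁ - w₂ - 2w₃ = 0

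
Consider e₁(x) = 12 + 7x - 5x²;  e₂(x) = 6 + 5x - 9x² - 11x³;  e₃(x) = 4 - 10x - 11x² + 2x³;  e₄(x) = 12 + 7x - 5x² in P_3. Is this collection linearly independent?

Take coordinates with respect to the standard basis {1, x, …, x³}.
Two of the vectors are equal, giving an immediate dependence.

linearly dependent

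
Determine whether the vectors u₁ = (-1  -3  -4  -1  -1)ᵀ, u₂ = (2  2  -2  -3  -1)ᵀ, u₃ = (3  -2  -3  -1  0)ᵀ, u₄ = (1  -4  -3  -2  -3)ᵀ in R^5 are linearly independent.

Place the vectors as rows of a 4×5 matrix and reduce to echelon form.
The reduction yields 4 nonzero rows, so the rank is 4.
Since rank = 4 (the number of vectors), the set is linearly independent.

linearly independent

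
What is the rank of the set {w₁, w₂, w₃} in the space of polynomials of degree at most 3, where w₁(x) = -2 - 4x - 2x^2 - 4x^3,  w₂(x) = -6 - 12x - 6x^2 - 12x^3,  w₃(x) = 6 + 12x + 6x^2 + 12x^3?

rank 1

Use coordinates relative to {1, x, …, x^3}.
Put the 4×3 matrix [w₁|w₂|w₃] into echelon form.
Reduction leaves 1 leading entry, giving rank 1.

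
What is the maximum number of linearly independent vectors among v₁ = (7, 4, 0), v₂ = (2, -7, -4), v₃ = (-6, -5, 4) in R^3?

3

Form the matrix with v₁, v₂, v₃ as columns and reduce.
Exactly 3 pivots survive; hence the rank is 3.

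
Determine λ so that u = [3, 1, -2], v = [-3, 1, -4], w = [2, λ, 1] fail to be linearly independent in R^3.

λ = -1/9

Dependence holds iff the 3×3 matrix [u v w] is singular.
Cofactor expansion gives det = 18*λ + 2.
Setting this to zero gives λ = -1/9.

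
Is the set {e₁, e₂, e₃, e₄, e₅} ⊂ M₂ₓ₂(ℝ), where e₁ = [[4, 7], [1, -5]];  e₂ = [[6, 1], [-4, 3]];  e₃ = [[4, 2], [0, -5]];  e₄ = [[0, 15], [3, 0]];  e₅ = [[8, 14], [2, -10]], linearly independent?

linearly dependent

Write each element as a coordinate vector in ℝ⁴ using {E₁₁, E₁₂, E₂₁, E₂₂}.
There are 5 vectors in a 4-dimensional space, so they cannot be linearly independent.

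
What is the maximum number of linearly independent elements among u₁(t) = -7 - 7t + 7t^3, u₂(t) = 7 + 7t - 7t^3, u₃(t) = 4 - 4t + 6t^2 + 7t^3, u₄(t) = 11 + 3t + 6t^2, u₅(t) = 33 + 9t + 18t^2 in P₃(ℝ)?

Use coordinates relative to {1, t, …, t^3}.
Form the matrix with u₁, u₂, u₃, u₄, u₅ as columns and reduce.
The echelon form has 2 nonzero rows, so the rank is 2.
(With 5 elements in a 4-dimensional space the rank is at most 4.)

2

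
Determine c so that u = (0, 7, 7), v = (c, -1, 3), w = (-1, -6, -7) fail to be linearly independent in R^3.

Dependence holds iff the 3×3 matrix [u v w] is singular.
Cofactor expansion gives det = 7*c - 28.
Setting this to zero gives c = 4.

c = 4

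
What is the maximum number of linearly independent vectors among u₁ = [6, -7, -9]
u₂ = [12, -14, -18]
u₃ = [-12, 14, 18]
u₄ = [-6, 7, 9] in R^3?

1

Form the matrix with u₁, u₂, u₃, u₄ as columns and reduce.
There is 1 pivot column, so rank = 1.
(With 4 elements in a 3-dimensional space the rank is at most 3.)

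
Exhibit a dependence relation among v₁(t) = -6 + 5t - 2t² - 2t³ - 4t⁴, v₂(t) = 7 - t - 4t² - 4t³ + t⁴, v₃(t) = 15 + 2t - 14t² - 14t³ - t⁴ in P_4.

Take coordinates with respect to {1, t, …, t⁴}.
Solve the homogeneous system with v₁, v₂, v₃ as columns by row-reducing the coefficient matrix.
The free variable yields coefficients (1, 3, -1) (any nonzero multiple also works).

v₁ + 3v₂ - v₃ = 0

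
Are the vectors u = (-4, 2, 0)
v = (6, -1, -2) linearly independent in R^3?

Row-reduce the matrix whose columns are u, v.
The reduction yields 2 nonzero rows, so the rank is 2.
Since rank = 2 (the number of vectors), the set is linearly independent.

linearly independent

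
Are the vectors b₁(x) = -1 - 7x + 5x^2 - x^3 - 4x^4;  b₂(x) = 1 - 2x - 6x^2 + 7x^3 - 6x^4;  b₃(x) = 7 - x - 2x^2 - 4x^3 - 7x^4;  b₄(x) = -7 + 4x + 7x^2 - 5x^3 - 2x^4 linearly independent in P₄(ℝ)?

Write each element as a coordinate vector in ℝ⁵ using {1, x, …, x^4}.
Row-reduce the matrix whose columns are b₁, b₂, b₃, b₄.
The reduction yields 4 nonzero rows, so the rank is 4.
Since rank = 4 (the number of vectors), the set is linearly independent.

linearly independent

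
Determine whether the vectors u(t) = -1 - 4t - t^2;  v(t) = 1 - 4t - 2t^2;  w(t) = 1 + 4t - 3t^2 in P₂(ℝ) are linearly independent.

linearly independent

Take coordinates with respect to the standard basis {1, t, t^2}.
Form the 3×3 matrix with these as columns; its determinant is -32.
A nonzero determinant means the columns are linearly independent.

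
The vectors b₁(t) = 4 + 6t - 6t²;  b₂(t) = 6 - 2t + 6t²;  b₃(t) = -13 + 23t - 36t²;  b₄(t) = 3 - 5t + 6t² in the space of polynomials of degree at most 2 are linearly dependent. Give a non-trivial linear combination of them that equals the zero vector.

Take coordinates with respect to {1, t, t²}.
Solve the homogeneous system with b₁, b₂, b₃, b₄ as columns by row-reducing the coefficient matrix.
A generator of the null space is (2, -3, -1, -1).

2b₁ - 3b₂ - b₃ - b₄ = 0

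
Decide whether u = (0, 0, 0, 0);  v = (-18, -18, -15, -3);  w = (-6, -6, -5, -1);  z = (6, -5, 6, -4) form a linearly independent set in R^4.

linearly dependent

One of the vectors is the zero vector, so the set is linearly dependent.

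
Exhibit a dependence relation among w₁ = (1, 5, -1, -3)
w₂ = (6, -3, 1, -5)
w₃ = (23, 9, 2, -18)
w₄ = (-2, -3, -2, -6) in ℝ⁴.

3w₁ + 3w₂ - w₃ - w₄ = 0

Solve the homogeneous system with w₁, w₂, w₃, w₄ as columns by row-reducing the coefficient matrix.
A generator of the null space is (3, 3, -1, -1).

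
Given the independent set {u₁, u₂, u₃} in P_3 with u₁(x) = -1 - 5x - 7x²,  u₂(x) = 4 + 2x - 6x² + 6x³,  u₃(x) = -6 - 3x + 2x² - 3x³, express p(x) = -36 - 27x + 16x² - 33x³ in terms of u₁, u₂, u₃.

Take coordinate vectors relative to {1, x, …, x³}.
Solve the system with u₁, u₂, u₃ as columns and p as the right-hand side.
Back-substitution yields (α₁, α₂, α₃) = (2, -4, 3).

p = 2u₁ - 4u₂ + 3u₃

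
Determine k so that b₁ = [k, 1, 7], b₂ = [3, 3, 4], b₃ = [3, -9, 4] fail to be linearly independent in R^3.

k = 21/4

The set is linearly dependent precisely when det[b₁; b₂; b₃] = 0.
The determinant works out to 48*k - 252.
Solving 48*k - 252 = 0 yields k = 21/4.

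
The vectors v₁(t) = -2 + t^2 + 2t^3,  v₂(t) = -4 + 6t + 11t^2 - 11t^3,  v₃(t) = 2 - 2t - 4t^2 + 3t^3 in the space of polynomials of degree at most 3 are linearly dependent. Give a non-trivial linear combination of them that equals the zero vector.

Pass to coordinate vectors relative to the basis {1, t, …, t^3}.
Solve the homogeneous system with v₁, v₂, v₃ as columns by row-reducing the coefficient matrix.
One solution (up to scaling) is (1, 1, 3).

v₁ + v₂ + 3v₃ = 0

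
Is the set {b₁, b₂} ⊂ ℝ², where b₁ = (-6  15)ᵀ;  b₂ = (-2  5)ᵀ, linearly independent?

linearly dependent

Form the 2×2 matrix with these as columns; its determinant is 0.
A zero determinant means the columns are linearly dependent.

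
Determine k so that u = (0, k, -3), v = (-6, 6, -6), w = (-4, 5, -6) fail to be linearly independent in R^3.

The vectors are dependent exactly when the determinant of the matrix with rows u, v, w vanishes.
Cofactor expansion gives det = 18 - 12*k.
Setting this to zero gives k = 3/2.

k = 3/2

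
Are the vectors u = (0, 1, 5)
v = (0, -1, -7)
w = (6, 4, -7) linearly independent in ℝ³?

Place the vectors as rows of a 3×3 matrix and reduce to echelon form.
The reduction yields 3 nonzero rows, so the rank is 3.
Since rank = 3 (the number of vectors), the set is linearly independent.

linearly independent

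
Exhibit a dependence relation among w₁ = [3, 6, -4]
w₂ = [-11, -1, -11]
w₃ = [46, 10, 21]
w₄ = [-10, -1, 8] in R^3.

w₁ - 3w₂ - w₃ - w₄ = 0

Set up α₁w₁ + … + α₄w₄ = 0 and solve the homogeneous system.
One solution (up to scaling) is (1, -3, -1, -1).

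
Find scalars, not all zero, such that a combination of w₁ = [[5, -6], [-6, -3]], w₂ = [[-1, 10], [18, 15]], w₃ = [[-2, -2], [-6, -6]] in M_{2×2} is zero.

Write each element as a vector in ℝ⁴ using {E₁₁, E₁₂, E₂₁, E₂₂}.
Set up α₁w₁ + … + α₃w₃ = 0 and solve the homogeneous system.
The free variable yields coefficients (1, 1, 2) (any nonzero multiple also works).

w₁ + w₂ + 2w₃ = 0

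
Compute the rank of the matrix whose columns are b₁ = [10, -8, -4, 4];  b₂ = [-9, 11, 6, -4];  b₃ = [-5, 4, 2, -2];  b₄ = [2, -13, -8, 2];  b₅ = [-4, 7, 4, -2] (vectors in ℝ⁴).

Row-reduce the 5×4 matrix with these as rows.
The echelon form has 2 nonzero rows, so the rank is 2.
(With 5 elements in a 4-dimensional space the rank is at most 4.)

2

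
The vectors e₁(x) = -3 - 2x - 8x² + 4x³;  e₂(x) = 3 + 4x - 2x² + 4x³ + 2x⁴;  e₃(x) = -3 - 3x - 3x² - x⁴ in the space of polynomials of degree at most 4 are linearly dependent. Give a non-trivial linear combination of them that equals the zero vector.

e₁ - e₂ - 2e₃ = 0

Pass to coordinate vectors relative to the basis {1, x, …, x⁴}.
Row-reduce the matrix with e₁, e₂, e₃ as columns; the null space gives the coefficients.
The free variable yields coefficients (1, -1, -2) (any nonzero multiple also works).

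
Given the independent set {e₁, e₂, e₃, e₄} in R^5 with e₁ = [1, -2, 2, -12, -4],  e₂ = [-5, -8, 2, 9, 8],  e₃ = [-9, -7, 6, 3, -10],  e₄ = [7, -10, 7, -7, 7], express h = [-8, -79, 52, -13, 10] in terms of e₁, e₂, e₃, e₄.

h = e₁ + 2e₂ + 3e₃ + 4e₄

Write h = c₁e₁ + … + c₄e₄ and equate components.
Back-substitution yields (c₁, …, c₄) = (1, 2, 3, 4).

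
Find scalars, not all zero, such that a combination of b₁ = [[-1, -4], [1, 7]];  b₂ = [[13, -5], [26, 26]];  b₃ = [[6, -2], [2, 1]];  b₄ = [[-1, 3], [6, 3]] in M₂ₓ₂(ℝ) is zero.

Write each element as a vector in ℝ⁴ using {E₁₁, E₁₂, E₂₁, E₂₂}.
Row-reduce the matrix with b₁, b₂, b₃, b₄ as columns; the null space gives the coefficients.
One solution (up to scaling) is (2, -1, 3, 3).

2b₁ - b₂ + 3b₃ + 3b₄ = 0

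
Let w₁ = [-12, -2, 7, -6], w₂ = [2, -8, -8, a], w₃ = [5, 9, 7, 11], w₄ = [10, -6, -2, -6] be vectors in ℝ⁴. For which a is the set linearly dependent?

a = -59/7

Place the vectors as rows of a 4×4 matrix; dependence ⇔ determinant zero.
Cofactor expansion gives det = -1288*a - 10856.
Solving -1288*a - 10856 = 0 yields a = -59/7.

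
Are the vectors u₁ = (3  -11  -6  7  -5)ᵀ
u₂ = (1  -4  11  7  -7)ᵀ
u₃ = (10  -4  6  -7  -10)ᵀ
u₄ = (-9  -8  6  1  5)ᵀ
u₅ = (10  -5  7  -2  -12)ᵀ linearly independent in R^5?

linearly independent

The matrix [u₁|u₂|u₃|u₄|u₅] has determinant -2494.
A nonzero determinant means the columns are linearly independent.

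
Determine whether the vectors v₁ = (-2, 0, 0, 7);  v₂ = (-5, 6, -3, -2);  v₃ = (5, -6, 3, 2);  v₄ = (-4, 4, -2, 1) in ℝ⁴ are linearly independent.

Place the vectors as rows of a 4×4 matrix and reduce to echelon form.
The reduction yields 2 nonzero rows, so the rank is 2.
Since rank 2 < 4, the set is linearly dependent.
Indeed v₂ + v₃ = 0.

linearly dependent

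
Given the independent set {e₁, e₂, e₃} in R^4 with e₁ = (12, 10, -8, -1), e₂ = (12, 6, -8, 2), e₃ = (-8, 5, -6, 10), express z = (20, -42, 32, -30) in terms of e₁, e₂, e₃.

Set up the augmented matrix [e₁ | e₂ | e₃ | z] and row-reduce.
The system has the unique solution (a₁, a₂, a₃) = (-4, 3, -4).

z = -4e₁ + 3e₂ - 4e₃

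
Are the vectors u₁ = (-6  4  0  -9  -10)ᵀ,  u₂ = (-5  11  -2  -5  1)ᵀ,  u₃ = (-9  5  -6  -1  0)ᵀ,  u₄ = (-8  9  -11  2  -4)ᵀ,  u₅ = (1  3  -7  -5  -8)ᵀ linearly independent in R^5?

linearly independent

The matrix [u₁|u₂|u₃|u₄|u₅] has determinant -55607.
A nonzero determinant means the columns are linearly independent.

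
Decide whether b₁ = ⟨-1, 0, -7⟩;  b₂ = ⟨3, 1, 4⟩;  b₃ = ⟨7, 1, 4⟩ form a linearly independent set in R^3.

The matrix [b₁|b₂|b₃] has determinant 28.
A nonzero determinant means the columns are linearly independent.

linearly independent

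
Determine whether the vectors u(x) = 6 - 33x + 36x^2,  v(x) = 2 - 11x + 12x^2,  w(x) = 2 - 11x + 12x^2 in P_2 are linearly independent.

Write each element as a coordinate vector in ℝ³ using {1, x, x^2}.
Form the 3×3 matrix with these as columns; its determinant is 0.
A zero determinant means the columns are linearly dependent.
Indeed u - 3v = 0.

linearly dependent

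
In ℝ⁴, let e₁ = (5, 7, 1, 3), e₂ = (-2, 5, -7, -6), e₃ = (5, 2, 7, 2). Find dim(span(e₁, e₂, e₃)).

dim = 3

Form the matrix with e₁, e₂, e₃ as columns and reduce.
The echelon form has 3 nonzero rows, so the rank is 3.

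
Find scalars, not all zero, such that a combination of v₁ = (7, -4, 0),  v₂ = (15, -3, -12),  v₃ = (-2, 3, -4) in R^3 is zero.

3v₁ - v₂ + 3v₃ = 0

Solve the homogeneous system with v₁, v₂, v₃ as columns by row-reducing the coefficient matrix.
A generator of the null space is (3, -1, 3).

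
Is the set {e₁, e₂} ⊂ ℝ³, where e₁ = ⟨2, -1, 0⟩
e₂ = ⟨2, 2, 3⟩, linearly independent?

Place the vectors as rows of a 2×3 matrix and reduce to echelon form.
The reduction yields 2 nonzero rows, so the rank is 2.
Since rank = 2 (the number of vectors), the set is linearly independent.

linearly independent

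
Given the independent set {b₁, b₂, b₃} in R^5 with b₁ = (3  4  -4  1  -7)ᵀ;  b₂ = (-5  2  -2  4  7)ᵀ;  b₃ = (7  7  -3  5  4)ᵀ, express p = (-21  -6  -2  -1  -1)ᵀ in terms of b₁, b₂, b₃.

Write p = c₁b₁ + … + c₃b₃ and equate components.
The system has the unique solution (c₁, c₂, c₃) = (1, 2, -2).

p = b₁ + 2b₂ - 2b₃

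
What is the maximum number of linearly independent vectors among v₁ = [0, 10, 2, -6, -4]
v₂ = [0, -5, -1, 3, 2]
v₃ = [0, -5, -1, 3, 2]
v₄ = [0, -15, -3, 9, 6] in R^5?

1

Form the matrix with v₁, v₂, v₃, v₄ as columns and reduce.
Exactly 1 pivot survives; hence the rank is 1.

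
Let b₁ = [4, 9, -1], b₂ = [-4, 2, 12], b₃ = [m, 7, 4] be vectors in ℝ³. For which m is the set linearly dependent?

m = 6/5

The vectors are dependent exactly when the determinant of the matrix with rows b₁, b₂, b₃ vanishes.
Expanding, det = 110*m - 132.
This vanishes exactly when m = 6/5.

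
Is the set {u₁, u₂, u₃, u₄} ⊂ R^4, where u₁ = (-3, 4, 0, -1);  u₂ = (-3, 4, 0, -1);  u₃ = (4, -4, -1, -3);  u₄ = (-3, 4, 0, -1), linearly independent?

Two of the vectors are equal, giving an immediate dependence.

linearly dependent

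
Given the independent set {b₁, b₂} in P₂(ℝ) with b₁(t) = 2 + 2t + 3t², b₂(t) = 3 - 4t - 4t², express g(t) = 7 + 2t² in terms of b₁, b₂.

g = 2b₁ + b₂

Take coordinate vectors relative to {1, t, t²}.
Since b₁, b₂ are independent, the coefficients expressing g are uniquely determined by a linear system.
Back-substitution yields (c₁, c₂) = (2, 1).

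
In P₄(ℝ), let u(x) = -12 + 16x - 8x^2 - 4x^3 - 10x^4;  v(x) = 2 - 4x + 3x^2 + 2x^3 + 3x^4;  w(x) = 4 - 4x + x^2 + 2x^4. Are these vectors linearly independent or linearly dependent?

linearly dependent

Take coordinates with respect to the standard basis {1, x, …, x^4}.
Place the vectors as rows of a 3×5 matrix and reduce to echelon form.
The reduction yields 2 nonzero rows, so the rank is 2.
Since rank 2 < 3, the set is linearly dependent.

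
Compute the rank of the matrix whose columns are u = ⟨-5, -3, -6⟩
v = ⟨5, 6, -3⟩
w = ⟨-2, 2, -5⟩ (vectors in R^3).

Put the 3×3 matrix [u|v|w] into echelon form.
There are 3 pivot columns, so rank = 3.

rank 3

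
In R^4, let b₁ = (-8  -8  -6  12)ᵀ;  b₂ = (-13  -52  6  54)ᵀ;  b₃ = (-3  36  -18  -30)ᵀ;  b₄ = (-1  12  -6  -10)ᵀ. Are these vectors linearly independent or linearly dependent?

The matrix [b₁|b₂|b₃|b₄] has determinant 0.
A zero determinant means the columns are linearly dependent.

linearly dependent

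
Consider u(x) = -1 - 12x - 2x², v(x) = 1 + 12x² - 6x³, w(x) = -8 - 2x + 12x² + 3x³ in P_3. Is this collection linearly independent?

linearly independent

Write each element as a coordinate vector in ℝ⁴ using {1, x, …, x³}.
Place the vectors as rows of a 3×4 matrix and reduce to echelon form.
The reduction yields 3 nonzero rows, so the rank is 3.
Since rank = 3 (the number of vectors), the set is linearly independent.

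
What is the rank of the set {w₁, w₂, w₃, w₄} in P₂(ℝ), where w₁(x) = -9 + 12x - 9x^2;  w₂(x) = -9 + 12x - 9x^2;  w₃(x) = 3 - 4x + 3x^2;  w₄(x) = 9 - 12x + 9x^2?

Represent each element by its coordinate vector in ℝ³.
Form the matrix with w₁, w₂, w₃, w₄ as columns and reduce.
Reduction leaves 1 leading entry, giving rank 1.
(With 4 elements in a 3-dimensional space the rank is at most 3.)

rank 1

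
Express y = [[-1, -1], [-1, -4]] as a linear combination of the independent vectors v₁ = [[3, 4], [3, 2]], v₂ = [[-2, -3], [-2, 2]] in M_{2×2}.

y = -v₁ - v₂

Work in coordinates with respect to the standard basis {E₁₁, E₁₂, E₂₁, E₂₂}.
Set up the augmented matrix [v₁ | v₂ | y] and row-reduce.
The system has the unique solution (α₁, α₂) = (-1, -1).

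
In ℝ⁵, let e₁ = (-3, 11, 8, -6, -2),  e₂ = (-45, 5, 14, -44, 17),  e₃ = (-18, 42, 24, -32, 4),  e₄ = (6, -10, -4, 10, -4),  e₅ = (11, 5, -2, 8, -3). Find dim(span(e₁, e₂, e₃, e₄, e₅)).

3

Put the 5×5 matrix [e₁|e₂|e₃|e₄|e₅] into echelon form.
Reduction leaves 3 leading entries, giving rank 3.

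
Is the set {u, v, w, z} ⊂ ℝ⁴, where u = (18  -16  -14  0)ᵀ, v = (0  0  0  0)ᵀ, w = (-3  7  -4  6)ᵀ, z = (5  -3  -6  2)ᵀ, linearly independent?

One of the vectors is the zero vector, so the set is linearly dependent.

linearly dependent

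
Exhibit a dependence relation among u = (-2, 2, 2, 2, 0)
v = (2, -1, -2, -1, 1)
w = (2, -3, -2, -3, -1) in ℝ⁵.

2u + v + w = 0

Solve the homogeneous system with u, v, w as columns by row-reducing the coefficient matrix.
One solution (up to scaling) is (2, 1, 1).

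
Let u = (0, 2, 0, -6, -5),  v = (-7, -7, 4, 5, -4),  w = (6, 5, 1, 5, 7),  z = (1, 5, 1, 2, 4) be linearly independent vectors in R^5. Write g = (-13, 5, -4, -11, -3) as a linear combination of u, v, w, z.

g = -u - v - 4w + 4z

Write g = a₁u + … + a₄z and equate components.
Row-reducing the augmented matrix gives the unique coefficients (a₁, …, a₄) = (-1, -1, -4, 4).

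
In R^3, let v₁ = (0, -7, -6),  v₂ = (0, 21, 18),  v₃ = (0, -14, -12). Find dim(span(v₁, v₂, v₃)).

dim = 1

Form the matrix with v₁, v₂, v₃ as columns and reduce.
The echelon form has 1 nonzero row, so the rank is 1.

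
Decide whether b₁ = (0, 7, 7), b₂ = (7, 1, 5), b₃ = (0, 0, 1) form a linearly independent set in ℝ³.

linearly independent

Place the vectors as rows of a 3×3 matrix and reduce to echelon form.
The reduction yields 3 nonzero rows, so the rank is 3.
Since rank = 3 (the number of vectors), the set is linearly independent.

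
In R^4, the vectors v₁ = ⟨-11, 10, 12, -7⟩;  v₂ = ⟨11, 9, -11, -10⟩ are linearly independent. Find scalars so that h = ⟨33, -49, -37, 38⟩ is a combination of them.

Write h = a₁v₁ + a₂v₂ and equate components.
The system has the unique solution (a₁, a₂) = (-4, -1).

h = -4v₁ - v₂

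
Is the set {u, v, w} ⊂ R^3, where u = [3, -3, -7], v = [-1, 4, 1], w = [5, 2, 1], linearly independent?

Place the vectors as rows of a 3×3 matrix and reduce to echelon form.
The reduction yields 3 nonzero rows, so the rank is 3.
Since rank = 3 (the number of vectors), the set is linearly independent.

linearly independent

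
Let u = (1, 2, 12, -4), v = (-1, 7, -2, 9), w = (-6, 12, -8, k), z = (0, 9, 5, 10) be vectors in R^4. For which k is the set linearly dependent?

k = 0

Place the vectors as rows of a 4×4 matrix; dependence ⇔ determinant zero.
Expanding, det = 45*k.
This vanishes exactly when k = 0.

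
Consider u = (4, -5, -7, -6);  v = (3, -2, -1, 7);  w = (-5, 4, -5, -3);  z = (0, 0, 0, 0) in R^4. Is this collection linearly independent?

linearly dependent

One of the vectors is the zero vector, so the set is linearly dependent.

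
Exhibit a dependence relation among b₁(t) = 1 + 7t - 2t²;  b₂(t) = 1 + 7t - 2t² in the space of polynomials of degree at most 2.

b₁ - b₂ = 0

Pass to coordinate vectors relative to the basis {1, t, t²}.
Set up α₁b₁ + α₂b₂ = 0 and solve the homogeneous system.
A generator of the null space is (1, -1).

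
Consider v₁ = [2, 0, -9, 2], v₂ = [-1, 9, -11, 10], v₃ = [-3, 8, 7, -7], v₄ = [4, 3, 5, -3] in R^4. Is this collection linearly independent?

Form the 4×4 matrix with these as columns; its determinant is 5588.
A nonzero determinant means the columns are linearly independent.

linearly independent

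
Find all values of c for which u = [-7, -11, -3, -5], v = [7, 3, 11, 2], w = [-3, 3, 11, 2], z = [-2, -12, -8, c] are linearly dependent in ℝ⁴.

Place the vectors as rows of a 4×4 matrix; dependence ⇔ determinant zero.
The determinant works out to 1120*c + 6440.
Setting this to zero gives c = -23/4.

c = -23/4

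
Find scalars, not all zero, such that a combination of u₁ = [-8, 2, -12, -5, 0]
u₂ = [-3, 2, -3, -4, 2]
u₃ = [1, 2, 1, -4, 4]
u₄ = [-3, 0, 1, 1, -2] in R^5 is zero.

u₁ - 3u₂ + 2u₃ + u₄ = 0

Row-reduce the matrix with u₁, u₂, u₃, u₄ as columns; the null space gives the coefficients.
One solution (up to scaling) is (1, -3, 2, 1).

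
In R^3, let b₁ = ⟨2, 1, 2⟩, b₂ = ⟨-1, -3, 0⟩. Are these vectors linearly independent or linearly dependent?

Row-reduce the matrix whose columns are b₁, b₂.
The reduction yields 2 nonzero rows, so the rank is 2.
Since rank = 2 (the number of vectors), the set is linearly independent.

linearly independent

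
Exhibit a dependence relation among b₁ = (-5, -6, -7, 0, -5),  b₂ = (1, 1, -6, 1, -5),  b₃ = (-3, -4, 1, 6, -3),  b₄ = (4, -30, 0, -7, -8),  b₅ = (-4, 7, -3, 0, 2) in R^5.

2b₁ - b₂ - b₃ - b₄ - 3b₅ = 0

Solve the homogeneous system with b₁, b₂, b₃, b₄, b₅ as columns by row-reducing the coefficient matrix.
A generator of the null space is (2, -1, -1, -1, -3).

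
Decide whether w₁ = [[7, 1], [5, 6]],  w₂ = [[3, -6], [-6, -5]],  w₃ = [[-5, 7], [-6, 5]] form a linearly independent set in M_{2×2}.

Take coordinates with respect to the standard basis {E₁₁, E₁₂, E₂₁, E₂₂}.
Place the vectors as rows of a 3×4 matrix and reduce to echelon form.
The reduction yields 3 nonzero rows, so the rank is 3.
Since rank = 3 (the number of vectors), the set is linearly independent.

linearly independent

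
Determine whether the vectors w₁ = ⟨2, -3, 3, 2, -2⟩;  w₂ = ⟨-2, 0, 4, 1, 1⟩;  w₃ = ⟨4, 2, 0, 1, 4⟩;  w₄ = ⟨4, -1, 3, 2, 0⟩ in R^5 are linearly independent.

linearly independent

Place the vectors as rows of a 4×5 matrix and reduce to echelon form.
The reduction yields 4 nonzero rows, so the rank is 4.
Since rank = 4 (the number of vectors), the set is linearly independent.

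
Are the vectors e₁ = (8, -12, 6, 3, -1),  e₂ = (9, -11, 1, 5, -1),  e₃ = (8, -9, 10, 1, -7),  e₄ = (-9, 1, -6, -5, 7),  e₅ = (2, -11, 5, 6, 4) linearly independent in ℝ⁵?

Form the 5×5 matrix with these as columns; its determinant is 13224.
A nonzero determinant means the columns are linearly independent.

linearly independent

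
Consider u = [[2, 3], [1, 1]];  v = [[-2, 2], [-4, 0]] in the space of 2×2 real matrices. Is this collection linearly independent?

Take coordinates with respect to the standard basis {E₁₁, E₁₂, E₂₁, E₂₂}.
Row-reduce the matrix whose columns are u, v.
The reduction yields 2 nonzero rows, so the rank is 2.
Since rank = 2 (the number of vectors), the set is linearly independent.

linearly independent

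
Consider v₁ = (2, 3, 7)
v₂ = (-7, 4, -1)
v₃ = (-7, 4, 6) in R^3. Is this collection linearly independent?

Place the vectors as rows of a 3×3 matrix and reduce to echelon form.
The reduction yields 3 nonzero rows, so the rank is 3.
Since rank = 3 (the number of vectors), the set is linearly independent.

linearly independent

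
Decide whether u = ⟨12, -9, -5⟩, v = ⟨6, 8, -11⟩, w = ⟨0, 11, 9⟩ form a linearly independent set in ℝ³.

Row-reduce the matrix whose columns are u, v, w.
The reduction yields 3 nonzero rows, so the rank is 3.
Since rank = 3 (the number of vectors), the set is linearly independent.

linearly independent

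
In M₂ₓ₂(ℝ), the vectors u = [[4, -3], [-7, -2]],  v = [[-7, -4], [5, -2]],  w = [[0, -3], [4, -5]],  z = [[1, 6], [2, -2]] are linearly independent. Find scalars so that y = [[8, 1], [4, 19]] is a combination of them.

y = -4u - 4v + w - 4z

Identify each element with its coordinate vector in ℝ⁴ via {E₁₁, E₁₂, E₂₁, E₂₂}.
Solve the system with u, v, w, z as columns and y as the right-hand side.
Row-reducing the augmented matrix gives the unique coefficients (α₁, …, α₄) = (-4, -4, 1, -4).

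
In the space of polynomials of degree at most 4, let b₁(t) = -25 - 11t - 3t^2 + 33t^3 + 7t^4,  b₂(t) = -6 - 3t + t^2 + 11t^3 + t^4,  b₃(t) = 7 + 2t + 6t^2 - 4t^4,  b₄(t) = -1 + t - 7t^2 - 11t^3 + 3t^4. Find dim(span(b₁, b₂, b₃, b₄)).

Pass to coordinate vectors with respect to the basis {1, t, …, t^4}.
Apply Gaussian elimination to the matrix whose rows are b₁, b₂, b₃, b₄.
The echelon form has 2 nonzero rows, so the rank is 2.

dim = 2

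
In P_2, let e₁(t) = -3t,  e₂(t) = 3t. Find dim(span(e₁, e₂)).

Pass to coordinate vectors with respect to the basis {1, t, t²}.
Row-reduce the 2×3 matrix with these as rows.
Exactly 1 pivot survives; hence the rank is 1.

1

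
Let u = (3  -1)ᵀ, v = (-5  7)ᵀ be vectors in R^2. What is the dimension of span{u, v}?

dim = 2

Apply Gaussian elimination to the matrix whose rows are u, v.
The echelon form has 2 nonzero rows, so the rank is 2.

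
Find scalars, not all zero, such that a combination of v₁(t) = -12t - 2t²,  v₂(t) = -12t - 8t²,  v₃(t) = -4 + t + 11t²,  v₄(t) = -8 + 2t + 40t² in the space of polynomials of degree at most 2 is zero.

3v₁ - 3v₂ + 2v₃ - v₄ = 0

Write each element as a vector in ℝ³ using {1, t, t²}.
Solve the homogeneous system with v₁, v₂, v₃, v₄ as columns by row-reducing the coefficient matrix.
One solution (up to scaling) is (3, -3, 2, -1).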